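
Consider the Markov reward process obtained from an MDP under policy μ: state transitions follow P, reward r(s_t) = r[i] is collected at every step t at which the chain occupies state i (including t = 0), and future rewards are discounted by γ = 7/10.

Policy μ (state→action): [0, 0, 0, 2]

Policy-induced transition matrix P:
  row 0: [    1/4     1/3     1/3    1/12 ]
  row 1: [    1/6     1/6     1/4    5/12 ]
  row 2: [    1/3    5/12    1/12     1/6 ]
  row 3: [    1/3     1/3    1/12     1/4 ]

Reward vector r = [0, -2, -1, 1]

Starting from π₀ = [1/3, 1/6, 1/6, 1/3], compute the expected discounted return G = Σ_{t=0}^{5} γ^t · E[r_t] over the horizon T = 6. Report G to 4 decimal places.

G = -1.2975

t=0: π = [0.3333, 0.1667, 0.1667, 0.3333], E[r] = -0.1667, γ^t·E[r] = -0.166667, running G = -0.166667
t=1: π = [0.2778, 0.3194, 0.1944, 0.2083], E[r] = -0.6250, γ^t·E[r] = -0.437500, running G = -0.604167
t=2: π = [0.2569, 0.2963, 0.2060, 0.2407], E[r] = -0.5579, γ^t·E[r] = -0.273356, running G = -0.877523
t=3: π = [0.2625, 0.3011, 0.1970, 0.2394], E[r] = -0.5598, γ^t·E[r] = -0.192011, running G = -1.069534
t=4: π = [0.2613, 0.2996, 0.1992, 0.2400], E[r] = -0.5583, γ^t·E[r] = -0.134037, running G = -1.203572
t=5: π = [0.2616, 0.3000, 0.1986, 0.2398], E[r] = -0.5588, γ^t·E[r] = -0.093917, running G = -1.297489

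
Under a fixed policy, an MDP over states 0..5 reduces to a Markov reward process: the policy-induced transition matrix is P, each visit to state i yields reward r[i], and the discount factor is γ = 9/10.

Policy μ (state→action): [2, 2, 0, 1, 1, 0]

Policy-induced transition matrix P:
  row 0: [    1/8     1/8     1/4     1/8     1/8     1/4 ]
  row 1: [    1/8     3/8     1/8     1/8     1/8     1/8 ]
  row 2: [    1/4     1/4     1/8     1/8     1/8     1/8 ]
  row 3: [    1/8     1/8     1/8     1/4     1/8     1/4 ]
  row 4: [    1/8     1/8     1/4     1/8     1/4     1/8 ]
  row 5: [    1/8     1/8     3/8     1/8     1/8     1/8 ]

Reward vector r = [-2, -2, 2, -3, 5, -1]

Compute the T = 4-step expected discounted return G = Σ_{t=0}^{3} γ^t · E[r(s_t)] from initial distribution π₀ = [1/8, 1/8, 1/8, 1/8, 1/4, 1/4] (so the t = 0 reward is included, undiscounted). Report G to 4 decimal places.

t=0: π = [0.1250, 0.1250, 0.1250, 0.1250, 0.2500, 0.2500], E[r] = 0.3750, γ^t·E[r] = 0.375000, running G = 0.375000
t=1: π = [0.1406, 0.1719, 0.2344, 0.1406, 0.1563, 0.1563], E[r] = 0.0469, γ^t·E[r] = 0.042188, running G = 0.417188
t=2: π = [0.1543, 0.1973, 0.2012, 0.1426, 0.1445, 0.1602], E[r] = -0.1660, γ^t·E[r] = -0.134473, running G = 0.282715
t=3: π = [0.1501, 0.1995, 0.2024, 0.1428, 0.1431, 0.1621], E[r] = -0.1697, γ^t·E[r] = -0.123695, running G = 0.159020

G = 0.1590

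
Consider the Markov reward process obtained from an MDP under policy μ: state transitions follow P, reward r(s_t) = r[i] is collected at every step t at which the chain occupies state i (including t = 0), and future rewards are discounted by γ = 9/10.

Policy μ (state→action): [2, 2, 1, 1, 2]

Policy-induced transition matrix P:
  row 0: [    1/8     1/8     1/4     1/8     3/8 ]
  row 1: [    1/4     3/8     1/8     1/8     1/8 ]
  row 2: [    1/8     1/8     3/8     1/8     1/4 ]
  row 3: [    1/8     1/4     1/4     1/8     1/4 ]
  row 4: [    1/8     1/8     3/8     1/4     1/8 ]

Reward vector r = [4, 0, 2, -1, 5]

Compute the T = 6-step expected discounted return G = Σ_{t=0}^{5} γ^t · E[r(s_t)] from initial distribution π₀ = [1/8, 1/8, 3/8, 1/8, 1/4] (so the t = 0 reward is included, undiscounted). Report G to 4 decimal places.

t=0: π = [0.1250, 0.1250, 0.3750, 0.1250, 0.2500], E[r] = 2.3750, γ^t·E[r] = 2.375000, running G = 2.375000
t=1: π = [0.1406, 0.1719, 0.3125, 0.1563, 0.2188], E[r] = 2.1250, γ^t·E[r] = 1.912500, running G = 4.287500
t=2: π = [0.1465, 0.1875, 0.2949, 0.1523, 0.2188], E[r] = 2.1172, γ^t·E[r] = 1.714922, running G = 6.002422
t=3: π = [0.1484, 0.1909, 0.2908, 0.1523, 0.2175], E[r] = 2.1106, γ^t·E[r] = 1.538624, running G = 7.541046
t=4: π = [0.1489, 0.1918, 0.2897, 0.1522, 0.2175], E[r] = 2.1101, γ^t·E[r] = 1.384441, running G = 8.925488
t=5: π = [0.1490, 0.1920, 0.2894, 0.1522, 0.2174], E[r] = 2.1098, γ^t·E[r] = 1.245813, running G = 10.171300

G = 10.1713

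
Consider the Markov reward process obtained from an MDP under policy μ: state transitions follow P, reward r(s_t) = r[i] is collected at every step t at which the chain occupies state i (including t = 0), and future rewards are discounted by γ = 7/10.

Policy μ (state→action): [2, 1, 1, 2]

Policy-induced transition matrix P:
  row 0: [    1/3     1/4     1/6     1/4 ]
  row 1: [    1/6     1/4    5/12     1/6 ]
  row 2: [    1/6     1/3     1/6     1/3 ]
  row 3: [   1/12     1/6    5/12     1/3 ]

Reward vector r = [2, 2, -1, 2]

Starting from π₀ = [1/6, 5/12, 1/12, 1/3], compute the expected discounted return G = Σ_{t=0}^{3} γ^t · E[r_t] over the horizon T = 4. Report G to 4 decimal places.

t=0: π = [0.1667, 0.4167, 0.0833, 0.3333], E[r] = 1.7500, γ^t·E[r] = 1.750000, running G = 1.750000
t=1: π = [0.1667, 0.2292, 0.3542, 0.2500], E[r] = 0.9375, γ^t·E[r] = 0.656250, running G = 2.406250
t=2: π = [0.1736, 0.2587, 0.2865, 0.2813], E[r] = 1.1406, γ^t·E[r] = 0.558906, running G = 2.965156
t=3: π = [0.1722, 0.2504, 0.3016, 0.2758], E[r] = 1.0951, γ^t·E[r] = 0.375603, running G = 3.340759

G = 3.3408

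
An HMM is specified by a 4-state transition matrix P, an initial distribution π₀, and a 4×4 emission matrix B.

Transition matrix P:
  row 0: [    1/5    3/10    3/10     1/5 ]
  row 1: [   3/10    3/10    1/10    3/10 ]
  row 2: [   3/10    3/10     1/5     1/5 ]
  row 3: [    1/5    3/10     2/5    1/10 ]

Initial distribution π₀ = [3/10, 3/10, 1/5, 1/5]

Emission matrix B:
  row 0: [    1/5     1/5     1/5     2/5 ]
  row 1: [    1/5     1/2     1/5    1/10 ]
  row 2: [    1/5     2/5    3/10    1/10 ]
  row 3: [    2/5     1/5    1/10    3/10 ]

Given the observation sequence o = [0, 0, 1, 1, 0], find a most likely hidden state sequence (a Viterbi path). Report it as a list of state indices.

path = [1, 3, 2, 1, 3]

t=0: δ = [6.000e-02, 6.000e-02, 4.000e-02, 8.000e-02]  (obs o_0=0)
t=1: δ = [3.600e-03, 4.800e-03, 6.400e-03, 7.200e-03]  ψ = [1, 3, 3, 1]  (obs o_1=0)
t=2: δ = [3.840e-04, 1.080e-03, 1.152e-03, 2.880e-04]  ψ = [2, 3, 3, 1]  (obs o_2=1)
t=3: δ = [6.912e-05, 1.728e-04, 9.216e-05, 6.480e-05]  ψ = [2, 2, 2, 1]  (obs o_3=1)
t=4: δ = [1.037e-05, 1.037e-05, 5.184e-06, 2.074e-05]  ψ = [1, 1, 3, 1]  (obs o_4=0)
backtrack: best end state = 3; path = [1, 3, 2, 1, 3]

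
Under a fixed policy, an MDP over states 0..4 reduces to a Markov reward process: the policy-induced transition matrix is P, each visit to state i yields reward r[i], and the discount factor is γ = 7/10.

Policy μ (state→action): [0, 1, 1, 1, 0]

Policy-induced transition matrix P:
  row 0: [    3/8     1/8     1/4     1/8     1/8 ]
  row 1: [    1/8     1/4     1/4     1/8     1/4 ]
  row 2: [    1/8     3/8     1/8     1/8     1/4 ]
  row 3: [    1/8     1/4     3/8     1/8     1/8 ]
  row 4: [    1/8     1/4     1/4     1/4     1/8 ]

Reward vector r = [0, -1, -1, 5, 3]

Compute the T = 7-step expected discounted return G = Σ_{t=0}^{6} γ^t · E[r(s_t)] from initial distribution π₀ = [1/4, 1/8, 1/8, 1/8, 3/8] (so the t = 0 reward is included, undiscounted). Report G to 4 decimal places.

G = 3.1737

t=0: π = [0.2500, 0.1250, 0.1250, 0.1250, 0.3750], E[r] = 1.5000, γ^t·E[r] = 1.500000, running G = 1.500000
t=1: π = [0.1875, 0.2344, 0.2500, 0.1719, 0.1563], E[r] = 0.8438, γ^t·E[r] = 0.590625, running G = 2.090625
t=2: π = [0.1719, 0.2578, 0.2402, 0.1445, 0.1855], E[r] = 0.7813, γ^t·E[r] = 0.382813, running G = 2.473438
t=3: π = [0.1680, 0.2585, 0.2380, 0.1482, 0.1873], E[r] = 0.8062, γ^t·E[r] = 0.276510, running G = 2.749948
t=4: π = [0.1670, 0.2588, 0.2388, 0.1484, 0.1871], E[r] = 0.8057, γ^t·E[r] = 0.193455, running G = 2.943402
t=5: π = [0.1667, 0.2590, 0.2387, 0.1484, 0.1872], E[r] = 0.8058, γ^t·E[r] = 0.135434, running G = 3.078836
t=6: π = [0.1667, 0.2590, 0.2387, 0.1484, 0.1872], E[r] = 0.8059, γ^t·E[r] = 0.094816, running G = 3.173651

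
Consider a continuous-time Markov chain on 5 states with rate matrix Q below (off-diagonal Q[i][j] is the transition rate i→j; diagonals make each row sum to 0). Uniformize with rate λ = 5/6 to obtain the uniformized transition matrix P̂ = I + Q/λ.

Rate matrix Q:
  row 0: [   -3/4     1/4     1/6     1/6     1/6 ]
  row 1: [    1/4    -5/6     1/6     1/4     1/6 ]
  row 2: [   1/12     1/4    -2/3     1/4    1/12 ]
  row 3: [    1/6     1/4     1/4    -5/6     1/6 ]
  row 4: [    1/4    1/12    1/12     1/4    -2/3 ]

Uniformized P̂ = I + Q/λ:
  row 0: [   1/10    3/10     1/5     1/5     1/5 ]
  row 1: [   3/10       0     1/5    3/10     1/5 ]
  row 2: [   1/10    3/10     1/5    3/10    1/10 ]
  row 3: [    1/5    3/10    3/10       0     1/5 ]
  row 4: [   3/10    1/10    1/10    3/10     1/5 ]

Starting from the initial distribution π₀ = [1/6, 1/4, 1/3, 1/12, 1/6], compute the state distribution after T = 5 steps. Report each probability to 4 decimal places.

t=0: π = [0.1667, 0.2500, 0.3333, 0.0833, 0.1667]
t=1: π = [0.1917, 0.1917, 0.1917, 0.2583, 0.1667]
t=2: π = [0.1975, 0.2092, 0.2092, 0.2033, 0.1808]
t=3: π = [0.1983, 0.2011, 0.2023, 0.2193, 0.1791]
t=4: π = [0.1980, 0.2039, 0.2040, 0.2144, 0.1798]
t=5: π = [0.1982, 0.2029, 0.2035, 0.2159, 0.1796]

π = [0.1982, 0.2029, 0.2035, 0.2159, 0.1796]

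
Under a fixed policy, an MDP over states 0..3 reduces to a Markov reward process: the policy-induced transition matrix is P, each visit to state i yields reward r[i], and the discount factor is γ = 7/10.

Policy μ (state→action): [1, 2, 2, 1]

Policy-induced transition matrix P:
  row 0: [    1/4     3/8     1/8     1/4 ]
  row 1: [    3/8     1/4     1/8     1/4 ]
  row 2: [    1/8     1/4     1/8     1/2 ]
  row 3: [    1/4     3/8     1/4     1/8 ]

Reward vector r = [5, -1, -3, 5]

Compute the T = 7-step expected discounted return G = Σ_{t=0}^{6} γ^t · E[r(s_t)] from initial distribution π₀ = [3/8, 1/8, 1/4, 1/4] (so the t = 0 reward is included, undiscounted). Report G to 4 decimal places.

G = 6.0010

t=0: π = [0.3750, 0.1250, 0.2500, 0.2500], E[r] = 2.2500, γ^t·E[r] = 2.250000, running G = 2.250000
t=1: π = [0.2344, 0.3281, 0.1563, 0.2813], E[r] = 1.7813, γ^t·E[r] = 1.246875, running G = 3.496875
t=2: π = [0.2715, 0.3145, 0.1602, 0.2539], E[r] = 1.8320, γ^t·E[r] = 0.897695, running G = 4.394570
t=3: π = [0.2693, 0.3157, 0.1567, 0.2583], E[r] = 1.8521, γ^t·E[r] = 0.635253, running G = 5.029824
t=4: π = [0.2699, 0.3159, 0.1573, 0.2569], E[r] = 1.8460, γ^t·E[r] = 0.443227, running G = 5.473050
t=5: π = [0.2698, 0.3158, 0.1571, 0.2572], E[r] = 1.8480, γ^t·E[r] = 0.310598, running G = 5.783649
t=6: π = [0.2698, 0.3159, 0.1572, 0.2571], E[r] = 1.8475, γ^t·E[r] = 0.217358, running G = 6.001006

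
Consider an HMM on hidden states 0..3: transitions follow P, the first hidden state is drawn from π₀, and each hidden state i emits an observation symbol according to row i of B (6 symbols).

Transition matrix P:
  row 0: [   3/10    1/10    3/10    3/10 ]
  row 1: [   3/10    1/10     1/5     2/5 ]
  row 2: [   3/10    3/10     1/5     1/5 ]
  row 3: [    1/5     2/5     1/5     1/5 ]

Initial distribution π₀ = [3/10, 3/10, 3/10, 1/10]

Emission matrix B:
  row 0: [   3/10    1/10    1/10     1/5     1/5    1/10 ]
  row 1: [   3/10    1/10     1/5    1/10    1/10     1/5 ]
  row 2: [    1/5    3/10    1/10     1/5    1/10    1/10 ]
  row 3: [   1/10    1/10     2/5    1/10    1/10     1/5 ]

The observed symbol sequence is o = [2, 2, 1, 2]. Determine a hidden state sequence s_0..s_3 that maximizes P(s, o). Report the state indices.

t=0: δ = [3.000e-02, 6.000e-02, 3.000e-02, 4.000e-02]  (obs o_0=2)
t=1: δ = [1.800e-03, 3.200e-03, 1.200e-03, 9.600e-03]  ψ = [1, 3, 1, 1]  (obs o_1=2)
t=2: δ = [1.920e-04, 3.840e-04, 5.760e-04, 1.920e-04]  ψ = [3, 3, 3, 3]  (obs o_2=1)
t=3: δ = [1.728e-05, 3.456e-05, 1.152e-05, 6.144e-05]  ψ = [2, 2, 2, 1]  (obs o_3=2)
backtrack: best end state = 3; path = [1, 3, 1, 3]

path = [1, 3, 1, 3]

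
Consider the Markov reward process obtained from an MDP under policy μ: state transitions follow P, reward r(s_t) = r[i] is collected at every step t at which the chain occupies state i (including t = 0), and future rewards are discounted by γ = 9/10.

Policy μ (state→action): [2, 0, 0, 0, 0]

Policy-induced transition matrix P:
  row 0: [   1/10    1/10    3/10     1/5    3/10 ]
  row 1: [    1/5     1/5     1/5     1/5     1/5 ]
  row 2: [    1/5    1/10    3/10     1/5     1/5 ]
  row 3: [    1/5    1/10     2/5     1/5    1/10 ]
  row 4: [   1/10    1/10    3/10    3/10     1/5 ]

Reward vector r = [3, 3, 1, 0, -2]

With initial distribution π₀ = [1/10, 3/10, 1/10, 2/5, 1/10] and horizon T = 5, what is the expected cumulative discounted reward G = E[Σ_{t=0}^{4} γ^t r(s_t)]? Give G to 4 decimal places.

t=0: π = [0.1000, 0.3000, 0.1000, 0.4000, 0.1000], E[r] = 1.1000, γ^t·E[r] = 1.100000, running G = 1.100000
t=1: π = [0.1800, 0.1300, 0.3100, 0.2100, 0.1700], E[r] = 0.9000, γ^t·E[r] = 0.810000, running G = 1.910000
t=2: π = [0.1650, 0.1130, 0.3080, 0.2170, 0.1970], E[r] = 0.7480, γ^t·E[r] = 0.605880, running G = 2.515880
t=3: π = [0.1638, 0.1113, 0.3104, 0.2197, 0.1948], E[r] = 0.7461, γ^t·E[r] = 0.543907, running G = 3.059787
t=4: π = [0.1641, 0.1111, 0.3108, 0.2195, 0.1944], E[r] = 0.7478, γ^t·E[r] = 0.490651, running G = 3.550438

G = 3.5504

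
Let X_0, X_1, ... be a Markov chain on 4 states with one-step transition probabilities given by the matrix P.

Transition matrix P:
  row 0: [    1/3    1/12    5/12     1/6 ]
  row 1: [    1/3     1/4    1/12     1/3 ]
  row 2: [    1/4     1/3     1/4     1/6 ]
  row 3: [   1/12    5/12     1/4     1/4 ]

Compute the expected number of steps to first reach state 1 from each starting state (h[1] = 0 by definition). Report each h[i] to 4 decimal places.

First-step conditioning: h[1] = 0; for i ≠ 1, h[i] = 1 + Σ_k P[i][k]·h[k].
  h[0] = 1 + 1/3·h[0] + 5/12·h[2] + 1/6·h[3]
  h[2] = 1 + 1/4·h[0] + 1/4·h[2] + 1/6·h[3]
  h[3] = 1 + 1/12·h[0] + 1/4·h[2] + 1/4·h[3]
Solving the 3×3 linear system over states ≠ 1 gives exactly h = [1848/419, 0, 1452/419, 1248/419] (h[1] = 0 is the target).

h = [4.4105, 0.0000, 3.4654, 2.9785]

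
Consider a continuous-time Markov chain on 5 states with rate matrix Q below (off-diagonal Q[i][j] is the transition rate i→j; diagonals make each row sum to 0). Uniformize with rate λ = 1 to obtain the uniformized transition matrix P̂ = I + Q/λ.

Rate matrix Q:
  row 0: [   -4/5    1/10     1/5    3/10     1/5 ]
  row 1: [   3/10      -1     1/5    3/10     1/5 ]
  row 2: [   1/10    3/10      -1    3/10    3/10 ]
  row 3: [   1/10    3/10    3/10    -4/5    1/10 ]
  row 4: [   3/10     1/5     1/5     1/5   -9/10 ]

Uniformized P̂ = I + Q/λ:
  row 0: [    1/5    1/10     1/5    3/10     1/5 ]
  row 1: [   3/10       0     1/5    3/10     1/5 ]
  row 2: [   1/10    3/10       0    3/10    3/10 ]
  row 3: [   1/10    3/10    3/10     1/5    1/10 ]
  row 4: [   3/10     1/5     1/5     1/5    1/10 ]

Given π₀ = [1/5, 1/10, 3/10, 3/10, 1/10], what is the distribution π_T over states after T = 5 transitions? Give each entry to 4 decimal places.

t=0: π = [0.2000, 0.1000, 0.3000, 0.3000, 0.1000]
t=1: π = [0.1600, 0.2200, 0.1700, 0.2600, 0.1900]
t=2: π = [0.1980, 0.1830, 0.1920, 0.2550, 0.1720]
t=3: π = [0.1908, 0.1883, 0.1871, 0.2573, 0.1765]
t=4: π = [0.1920, 0.1877, 0.1883, 0.2566, 0.1753]
t=5: π = [0.1918, 0.1877, 0.1880, 0.2568, 0.1756]

π = [0.1918, 0.1877, 0.1880, 0.2568, 0.1756]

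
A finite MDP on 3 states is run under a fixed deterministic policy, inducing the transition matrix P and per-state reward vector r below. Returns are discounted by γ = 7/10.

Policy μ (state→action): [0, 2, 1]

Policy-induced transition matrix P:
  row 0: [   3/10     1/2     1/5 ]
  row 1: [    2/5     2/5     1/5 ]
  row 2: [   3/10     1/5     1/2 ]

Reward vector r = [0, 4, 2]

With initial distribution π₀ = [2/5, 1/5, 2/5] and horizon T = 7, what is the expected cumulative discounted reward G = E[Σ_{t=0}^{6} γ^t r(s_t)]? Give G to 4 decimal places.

G = 5.8715

t=0: π = [0.4000, 0.2000, 0.4000], E[r] = 1.6000, γ^t·E[r] = 1.600000, running G = 1.600000
t=1: π = [0.3200, 0.3600, 0.3200], E[r] = 2.0800, γ^t·E[r] = 1.456000, running G = 3.056000
t=2: π = [0.3360, 0.3680, 0.2960], E[r] = 2.0640, γ^t·E[r] = 1.011360, running G = 4.067360
t=3: π = [0.3368, 0.3744, 0.2888], E[r] = 2.0752, γ^t·E[r] = 0.711794, running G = 4.779154
t=4: π = [0.3374, 0.3759, 0.2866], E[r] = 2.0770, γ^t·E[r] = 0.498678, running G = 5.277832
t=5: π = [0.3376, 0.3764, 0.2860], E[r] = 2.0776, γ^t·E[r] = 0.349190, running G = 5.627022
t=6: π = [0.3376, 0.3766, 0.2858], E[r] = 2.0778, γ^t·E[r] = 0.244456, running G = 5.871478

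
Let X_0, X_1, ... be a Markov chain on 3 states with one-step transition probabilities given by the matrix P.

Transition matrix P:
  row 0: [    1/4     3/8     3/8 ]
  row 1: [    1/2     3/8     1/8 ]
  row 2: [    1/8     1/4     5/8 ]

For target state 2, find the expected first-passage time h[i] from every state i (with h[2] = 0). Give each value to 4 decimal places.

h = [3.5556, 4.4444, 0.0000]

First-step conditioning: h[2] = 0; for i ≠ 2, h[i] = 1 + Σ_k P[i][k]·h[k].
  h[0] = 1 + 1/4·h[0] + 3/8·h[1]
  h[1] = 1 + 1/2·h[0] + 3/8·h[1]
Solving the 2×2 linear system over states ≠ 2 gives exactly h = [32/9, 40/9, 0] (h[2] = 0 is the target).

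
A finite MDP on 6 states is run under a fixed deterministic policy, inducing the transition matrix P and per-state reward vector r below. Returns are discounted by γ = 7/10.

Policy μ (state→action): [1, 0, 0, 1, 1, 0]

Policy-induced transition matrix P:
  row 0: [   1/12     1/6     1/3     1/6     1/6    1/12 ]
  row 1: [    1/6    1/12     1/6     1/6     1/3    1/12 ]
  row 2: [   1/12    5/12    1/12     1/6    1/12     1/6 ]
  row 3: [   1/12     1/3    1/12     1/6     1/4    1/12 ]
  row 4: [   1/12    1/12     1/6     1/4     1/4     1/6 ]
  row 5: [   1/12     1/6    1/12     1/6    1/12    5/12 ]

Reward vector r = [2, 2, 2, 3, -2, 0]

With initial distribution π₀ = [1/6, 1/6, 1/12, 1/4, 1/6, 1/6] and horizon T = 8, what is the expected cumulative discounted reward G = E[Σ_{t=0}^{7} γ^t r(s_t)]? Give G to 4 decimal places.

G = 3.4421

t=0: π = [0.1667, 0.1667, 0.0833, 0.2500, 0.1667, 0.1667], E[r] = 1.2500, γ^t·E[r] = 1.250000, running G = 1.250000
t=1: π = [0.0972, 0.2014, 0.1528, 0.1806, 0.2083, 0.1597], E[r] = 1.0278, γ^t·E[r] = 0.719444, running G = 1.969444
t=2: π = [0.1001, 0.2008, 0.1418, 0.1840, 0.2066, 0.1667], E[r] = 1.0243, γ^t·E[r] = 0.501910, running G = 2.471354
t=3: π = [0.1001, 0.1988, 0.1423, 0.1839, 0.2070, 0.1679], E[r] = 1.0201, γ^t·E[r] = 0.349898, running G = 2.821252
t=4: π = [0.0999, 0.1991, 0.1422, 0.1839, 0.2065, 0.1684], E[r] = 1.0210, γ^t·E[r] = 0.245139, running G = 3.066391
t=5: π = [0.0999, 0.1991, 0.1421, 0.1839, 0.2065, 0.1685], E[r] = 1.0208, γ^t·E[r] = 0.171569, running G = 3.237959
t=6: π = [0.0999, 0.1990, 0.1421, 0.1839, 0.2065, 0.1686], E[r] = 1.0208, γ^t·E[r] = 0.120096, running G = 3.358055
t=7: π = [0.0999, 0.1990, 0.1421, 0.1839, 0.2065, 0.1686], E[r] = 1.0208, γ^t·E[r] = 0.084068, running G = 3.442123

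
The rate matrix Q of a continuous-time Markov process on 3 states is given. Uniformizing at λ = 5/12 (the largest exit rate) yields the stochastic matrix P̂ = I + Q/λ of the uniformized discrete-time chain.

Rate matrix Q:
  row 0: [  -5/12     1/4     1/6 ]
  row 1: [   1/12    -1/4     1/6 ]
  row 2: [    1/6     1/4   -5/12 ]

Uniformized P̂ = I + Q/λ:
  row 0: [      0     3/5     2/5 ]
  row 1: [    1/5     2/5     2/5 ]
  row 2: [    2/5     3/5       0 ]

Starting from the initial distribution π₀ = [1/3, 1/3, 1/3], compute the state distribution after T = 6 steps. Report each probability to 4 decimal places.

π = [0.2141, 0.5000, 0.2859]

t=0: π = [0.3333, 0.3333, 0.3333]
t=1: π = [0.2000, 0.5333, 0.2667]
t=2: π = [0.2133, 0.4933, 0.2933]
t=3: π = [0.2160, 0.5013, 0.2827]
t=4: π = [0.2133, 0.4997, 0.2869]
t=5: π = [0.2147, 0.5001, 0.2852]
t=6: π = [0.2141, 0.5000, 0.2859]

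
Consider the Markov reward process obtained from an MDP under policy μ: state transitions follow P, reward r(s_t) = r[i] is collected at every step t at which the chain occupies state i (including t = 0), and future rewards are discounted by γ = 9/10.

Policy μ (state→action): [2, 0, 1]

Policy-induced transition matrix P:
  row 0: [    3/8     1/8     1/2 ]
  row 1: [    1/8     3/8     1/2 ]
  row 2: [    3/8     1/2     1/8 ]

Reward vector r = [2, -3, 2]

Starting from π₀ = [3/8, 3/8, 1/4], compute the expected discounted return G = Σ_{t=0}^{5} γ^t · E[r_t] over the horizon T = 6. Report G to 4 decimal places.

t=0: π = [0.3750, 0.3750, 0.2500], E[r] = 0.1250, γ^t·E[r] = 0.125000, running G = 0.125000
t=1: π = [0.2813, 0.3125, 0.4063], E[r] = 0.4375, γ^t·E[r] = 0.393750, running G = 0.518750
t=2: π = [0.2969, 0.3555, 0.3477], E[r] = 0.2227, γ^t·E[r] = 0.180352, running G = 0.699102
t=3: π = [0.2861, 0.3442, 0.3696], E[r] = 0.2788, γ^t·E[r] = 0.203251, running G = 0.902353
t=4: π = [0.2889, 0.3497, 0.3614], E[r] = 0.2516, γ^t·E[r] = 0.165106, running G = 1.067459
t=5: π = [0.2876, 0.3479, 0.3645], E[r] = 0.2603, γ^t·E[r] = 0.153709, running G = 1.221168

G = 1.2212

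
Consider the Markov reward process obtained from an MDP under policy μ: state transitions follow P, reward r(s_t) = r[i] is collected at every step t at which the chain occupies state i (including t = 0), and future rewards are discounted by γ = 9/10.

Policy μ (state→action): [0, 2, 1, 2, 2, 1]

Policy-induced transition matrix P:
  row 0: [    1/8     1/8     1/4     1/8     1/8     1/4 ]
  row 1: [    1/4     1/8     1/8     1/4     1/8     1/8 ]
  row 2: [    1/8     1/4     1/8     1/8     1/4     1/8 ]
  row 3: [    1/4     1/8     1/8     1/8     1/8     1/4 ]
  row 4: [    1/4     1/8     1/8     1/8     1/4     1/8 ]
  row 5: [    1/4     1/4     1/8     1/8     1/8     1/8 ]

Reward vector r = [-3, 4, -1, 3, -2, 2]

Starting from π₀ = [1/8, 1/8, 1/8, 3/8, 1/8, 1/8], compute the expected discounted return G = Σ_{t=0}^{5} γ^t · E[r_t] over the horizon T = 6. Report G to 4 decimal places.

G = 2.3565

t=0: π = [0.1250, 0.1250, 0.1250, 0.3750, 0.1250, 0.1250], E[r] = 1.1250, γ^t·E[r] = 1.125000, running G = 1.125000
t=1: π = [0.2188, 0.1563, 0.1406, 0.1406, 0.1563, 0.1875], E[r] = 0.3125, γ^t·E[r] = 0.281250, running G = 1.406250
t=2: π = [0.2051, 0.1660, 0.1523, 0.1445, 0.1621, 0.1699], E[r] = 0.3457, γ^t·E[r] = 0.280020, running G = 1.686270
t=3: π = [0.2053, 0.1653, 0.1506, 0.1458, 0.1643, 0.1687], E[r] = 0.3406, γ^t·E[r] = 0.248280, running G = 1.934550
t=4: π = [0.2055, 0.1649, 0.1507, 0.1457, 0.1644, 0.1689], E[r] = 0.3385, γ^t·E[r] = 0.222090, running G = 2.156640
t=5: π = [0.2055, 0.1649, 0.1507, 0.1456, 0.1644, 0.1689], E[r] = 0.3385, γ^t·E[r] = 0.199897, running G = 2.356537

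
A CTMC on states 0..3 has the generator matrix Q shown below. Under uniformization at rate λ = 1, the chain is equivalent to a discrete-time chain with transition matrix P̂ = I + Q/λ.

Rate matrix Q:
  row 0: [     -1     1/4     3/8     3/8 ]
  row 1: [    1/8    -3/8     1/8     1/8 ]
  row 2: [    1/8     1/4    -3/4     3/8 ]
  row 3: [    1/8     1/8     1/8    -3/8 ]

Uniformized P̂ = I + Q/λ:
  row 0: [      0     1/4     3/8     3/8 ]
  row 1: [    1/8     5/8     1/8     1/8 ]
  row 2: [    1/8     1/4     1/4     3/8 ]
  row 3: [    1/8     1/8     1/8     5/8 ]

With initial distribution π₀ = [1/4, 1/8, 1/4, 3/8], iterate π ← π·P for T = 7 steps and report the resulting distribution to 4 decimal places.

t=0: π = [0.2500, 0.1250, 0.2500, 0.3750]
t=1: π = [0.0938, 0.2500, 0.2188, 0.4375]
t=2: π = [0.1133, 0.2891, 0.1758, 0.4219]
t=3: π = [0.1108, 0.3057, 0.1753, 0.4082]
t=4: π = [0.1111, 0.3136, 0.1746, 0.4006]
t=5: π = [0.1111, 0.3175, 0.1746, 0.3968]
t=6: π = [0.1111, 0.3195, 0.1746, 0.3948]
t=7: π = [0.1111, 0.3205, 0.1746, 0.3938]

π = [0.1111, 0.3205, 0.1746, 0.3938]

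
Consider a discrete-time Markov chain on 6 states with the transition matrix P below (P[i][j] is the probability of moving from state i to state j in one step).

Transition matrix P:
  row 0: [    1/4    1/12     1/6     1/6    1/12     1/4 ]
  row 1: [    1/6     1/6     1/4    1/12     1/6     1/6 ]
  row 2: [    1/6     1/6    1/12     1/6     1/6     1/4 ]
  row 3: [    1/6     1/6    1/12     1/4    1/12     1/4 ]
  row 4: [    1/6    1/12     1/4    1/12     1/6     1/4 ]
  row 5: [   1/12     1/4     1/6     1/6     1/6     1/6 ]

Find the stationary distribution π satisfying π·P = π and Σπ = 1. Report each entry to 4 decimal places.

Balance equations π_j = Σ_i π_i·P[i][j]:
  π_0 = 1/4·π_0 + 1/6·π_1 + 1/6·π_2 + 1/6·π_3 + 1/6·π_4 + 1/12·π_5
  π_1 = 1/12·π_0 + 1/6·π_1 + 1/6·π_2 + 1/6·π_3 + 1/12·π_4 + 1/4·π_5
  π_2 = 1/6·π_0 + 1/4·π_1 + 1/12·π_2 + 1/12·π_3 + 1/4·π_4 + 1/6·π_5
  π_3 = 1/6·π_0 + 1/12·π_1 + 1/6·π_2 + 1/4·π_3 + 1/12·π_4 + 1/6·π_5
  π_4 = 1/12·π_0 + 1/6·π_1 + 1/6·π_2 + 1/12·π_3 + 1/6·π_4 + 1/6·π_5
  normalize: π_0 + π_1 + π_2 + π_3 + π_4 + π_5 = 1
Solving the linear system gives exactly π = [36683/226500, 36169/226500, 623/3775, 7001/45300, 2648/18875, 49487/226500].

π = [0.1620, 0.1597, 0.1650, 0.1545, 0.1403, 0.2185]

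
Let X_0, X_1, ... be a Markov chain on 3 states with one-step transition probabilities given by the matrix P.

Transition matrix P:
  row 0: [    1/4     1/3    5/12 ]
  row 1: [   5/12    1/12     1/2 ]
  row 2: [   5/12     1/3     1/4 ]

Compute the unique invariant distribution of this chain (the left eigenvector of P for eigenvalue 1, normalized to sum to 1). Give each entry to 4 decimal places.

π = [0.3571, 0.2667, 0.3762]

Balance equations π_j = Σ_i π_i·P[i][j]:
  π_0 = 1/4·π_0 + 5/12·π_1 + 5/12·π_2
  π_1 = 1/3·π_0 + 1/12·π_1 + 1/3·π_2
  normalize: π_0 + π_1 + π_2 = 1
Solving the linear system gives exactly π = [5/14, 4/15, 79/210].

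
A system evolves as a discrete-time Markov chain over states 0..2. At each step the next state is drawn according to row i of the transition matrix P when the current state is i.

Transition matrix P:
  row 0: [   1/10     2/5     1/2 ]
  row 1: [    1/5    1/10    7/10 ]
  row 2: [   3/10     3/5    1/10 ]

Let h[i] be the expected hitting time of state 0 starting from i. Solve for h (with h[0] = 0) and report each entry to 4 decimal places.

First-step conditioning: h[0] = 0; for i ≠ 0, h[i] = 1 + Σ_k P[i][k]·h[k].
  h[1] = 1 + 1/10·h[1] + 7/10·h[2]
  h[2] = 1 + 3/5·h[1] + 1/10·h[2]
Solving the 2×2 linear system over states ≠ 0 gives exactly h = [0, 160/39, 50/13] (h[0] = 0 is the target).

h = [0.0000, 4.1026, 3.8462]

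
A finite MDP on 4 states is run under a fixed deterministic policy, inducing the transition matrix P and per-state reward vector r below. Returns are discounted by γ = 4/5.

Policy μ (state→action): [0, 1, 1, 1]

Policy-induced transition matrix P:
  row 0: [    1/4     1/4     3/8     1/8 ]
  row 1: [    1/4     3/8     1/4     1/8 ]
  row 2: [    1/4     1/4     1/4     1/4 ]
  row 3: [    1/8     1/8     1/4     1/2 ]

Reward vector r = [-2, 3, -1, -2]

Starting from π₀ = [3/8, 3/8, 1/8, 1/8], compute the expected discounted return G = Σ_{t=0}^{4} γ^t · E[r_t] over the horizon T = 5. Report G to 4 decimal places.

G = -0.9252

t=0: π = [0.3750, 0.3750, 0.1250, 0.1250], E[r] = 0.0000, γ^t·E[r] = 0.000000, running G = 0.000000
t=1: π = [0.2344, 0.2813, 0.2969, 0.1875], E[r] = -0.2969, γ^t·E[r] = -0.237500, running G = -0.237500
t=2: π = [0.2266, 0.2617, 0.2793, 0.2324], E[r] = -0.4121, γ^t·E[r] = -0.263750, running G = -0.501250
t=3: π = [0.2209, 0.2537, 0.2783, 0.2471], E[r] = -0.4534, γ^t·E[r] = -0.232125, running G = -0.733375
t=4: π = [0.2191, 0.2508, 0.2776, 0.2524], E[r] = -0.4683, γ^t·E[r] = -0.191800, running G = -0.925175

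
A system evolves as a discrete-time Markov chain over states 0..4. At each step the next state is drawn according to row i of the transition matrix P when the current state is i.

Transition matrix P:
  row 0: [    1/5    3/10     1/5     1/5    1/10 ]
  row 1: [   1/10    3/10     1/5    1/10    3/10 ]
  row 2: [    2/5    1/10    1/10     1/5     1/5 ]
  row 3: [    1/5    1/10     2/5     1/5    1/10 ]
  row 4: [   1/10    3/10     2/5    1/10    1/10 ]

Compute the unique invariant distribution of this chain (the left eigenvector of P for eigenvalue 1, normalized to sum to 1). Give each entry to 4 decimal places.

Balance equations π_j = Σ_i π_i·P[i][j]:
  π_0 = 1/5·π_0 + 1/10·π_1 + 2/5·π_2 + 1/5·π_3 + 1/10·π_4
  π_1 = 3/10·π_0 + 3/10·π_1 + 1/10·π_2 + 1/10·π_3 + 3/10·π_4
  π_2 = 1/5·π_0 + 1/5·π_1 + 1/10·π_2 + 2/5·π_3 + 2/5·π_4
  π_3 = 1/5·π_0 + 1/10·π_1 + 1/5·π_2 + 1/5·π_3 + 1/10·π_4
  normalize: π_0 + π_1 + π_2 + π_3 + π_4 = 1
Solving the linear system gives exactly π = [555/2648, 581/2648, 80/331, 427/2648, 445/2648].

π = [0.2096, 0.2194, 0.2417, 0.1613, 0.1681]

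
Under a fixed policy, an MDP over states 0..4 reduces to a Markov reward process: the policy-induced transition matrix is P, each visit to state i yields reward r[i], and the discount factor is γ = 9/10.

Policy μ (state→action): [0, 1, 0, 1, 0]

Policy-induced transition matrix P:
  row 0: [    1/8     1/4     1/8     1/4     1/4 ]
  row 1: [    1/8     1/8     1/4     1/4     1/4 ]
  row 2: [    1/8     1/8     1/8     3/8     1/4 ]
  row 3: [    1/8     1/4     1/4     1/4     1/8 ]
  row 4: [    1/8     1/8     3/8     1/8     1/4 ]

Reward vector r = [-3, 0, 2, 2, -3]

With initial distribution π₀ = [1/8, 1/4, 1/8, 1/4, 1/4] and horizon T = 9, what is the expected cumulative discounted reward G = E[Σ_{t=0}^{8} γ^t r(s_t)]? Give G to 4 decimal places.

t=0: π = [0.1250, 0.2500, 0.1250, 0.2500, 0.2500], E[r] = -0.3750, γ^t·E[r] = -0.375000, running G = -0.375000
t=1: π = [0.1250, 0.1719, 0.2500, 0.2344, 0.2188], E[r] = -0.0625, γ^t·E[r] = -0.056250, running G = -0.431250
t=2: π = [0.1250, 0.1699, 0.2305, 0.2539, 0.2207], E[r] = -0.0684, γ^t·E[r] = -0.055371, running G = -0.486621
t=3: π = [0.1250, 0.1724, 0.2332, 0.2512, 0.2183], E[r] = -0.0610, γ^t·E[r] = -0.044495, running G = -0.531116
t=4: π = [0.1250, 0.1720, 0.2325, 0.2519, 0.2186], E[r] = -0.0620, γ^t·E[r] = -0.040706, running G = -0.571822
t=5: π = [0.1250, 0.1721, 0.2326, 0.2517, 0.2185], E[r] = -0.0618, γ^t·E[r] = -0.036493, running G = -0.608315
t=6: π = [0.1250, 0.1721, 0.2326, 0.2518, 0.2185], E[r] = -0.0618, γ^t·E[r] = -0.032868, running G = -0.641183
t=7: π = [0.1250, 0.1721, 0.2326, 0.2518, 0.2185], E[r] = -0.0618, γ^t·E[r] = -0.029577, running G = -0.670760
t=8: π = [0.1250, 0.1721, 0.2326, 0.2518, 0.2185], E[r] = -0.0618, γ^t·E[r] = -0.026620, running G = -0.697381

G = -0.6974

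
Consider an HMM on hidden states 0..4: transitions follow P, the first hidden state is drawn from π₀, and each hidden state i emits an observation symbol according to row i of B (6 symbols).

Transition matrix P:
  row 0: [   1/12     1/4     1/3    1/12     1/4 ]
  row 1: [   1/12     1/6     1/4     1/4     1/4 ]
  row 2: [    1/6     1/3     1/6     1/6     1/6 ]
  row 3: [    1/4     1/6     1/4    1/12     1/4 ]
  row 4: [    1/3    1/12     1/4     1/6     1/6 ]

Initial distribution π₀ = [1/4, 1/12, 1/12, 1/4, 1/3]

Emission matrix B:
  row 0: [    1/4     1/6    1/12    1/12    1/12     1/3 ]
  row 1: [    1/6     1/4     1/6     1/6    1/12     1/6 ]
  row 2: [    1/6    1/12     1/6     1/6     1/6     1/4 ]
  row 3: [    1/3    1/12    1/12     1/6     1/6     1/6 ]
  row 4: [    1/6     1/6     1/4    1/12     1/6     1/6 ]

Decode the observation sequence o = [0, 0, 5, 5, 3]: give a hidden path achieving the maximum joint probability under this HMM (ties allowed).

path = [3, 4, 0, 2, 1]

t=0: δ = [6.250e-02, 1.389e-02, 1.389e-02, 8.333e-02, 5.556e-02]  (obs o_0=0)
t=1: δ = [5.208e-03, 2.604e-03, 3.472e-03, 3.086e-03, 3.472e-03]  ψ = [3, 0, 0, 4, 3]  (obs o_1=0)
t=2: δ = [3.858e-04, 2.170e-04, 4.340e-04, 1.085e-04, 2.170e-04]  ψ = [4, 0, 0, 1, 0]  (obs o_2=5)
t=3: δ = [2.411e-05, 2.411e-05, 3.215e-05, 1.206e-05, 1.608e-05]  ψ = [2, 2, 0, 2, 0]  (obs o_3=5)
t=4: δ = [4.465e-07, 1.786e-06, 1.340e-06, 1.005e-06, 5.023e-07]  ψ = [2, 2, 0, 1, 0]  (obs o_4=3)
backtrack: best end state = 1; path = [3, 4, 0, 2, 1]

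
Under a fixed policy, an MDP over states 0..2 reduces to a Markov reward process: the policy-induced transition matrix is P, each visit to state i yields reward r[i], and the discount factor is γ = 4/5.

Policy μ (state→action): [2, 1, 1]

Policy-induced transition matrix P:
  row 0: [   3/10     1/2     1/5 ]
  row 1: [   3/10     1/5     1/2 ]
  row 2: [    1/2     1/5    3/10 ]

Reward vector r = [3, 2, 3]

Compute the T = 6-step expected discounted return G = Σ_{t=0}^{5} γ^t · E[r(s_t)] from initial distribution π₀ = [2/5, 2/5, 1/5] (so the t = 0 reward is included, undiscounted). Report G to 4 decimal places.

t=0: π = [0.4000, 0.4000, 0.2000], E[r] = 2.6000, γ^t·E[r] = 2.600000, running G = 2.600000
t=1: π = [0.3400, 0.3200, 0.3400], E[r] = 2.6800, γ^t·E[r] = 2.144000, running G = 4.744000
t=2: π = [0.3680, 0.3020, 0.3300], E[r] = 2.6980, γ^t·E[r] = 1.726720, running G = 6.470720
t=3: π = [0.3660, 0.3104, 0.3236], E[r] = 2.6896, γ^t·E[r] = 1.377075, running G = 7.847795
t=4: π = [0.3647, 0.3098, 0.3255], E[r] = 2.6902, γ^t·E[r] = 1.101906, running G = 8.949701
t=5: π = [0.3651, 0.3094, 0.3255], E[r] = 2.6906, γ^t·E[r] = 0.881651, running G = 9.831352

G = 9.8314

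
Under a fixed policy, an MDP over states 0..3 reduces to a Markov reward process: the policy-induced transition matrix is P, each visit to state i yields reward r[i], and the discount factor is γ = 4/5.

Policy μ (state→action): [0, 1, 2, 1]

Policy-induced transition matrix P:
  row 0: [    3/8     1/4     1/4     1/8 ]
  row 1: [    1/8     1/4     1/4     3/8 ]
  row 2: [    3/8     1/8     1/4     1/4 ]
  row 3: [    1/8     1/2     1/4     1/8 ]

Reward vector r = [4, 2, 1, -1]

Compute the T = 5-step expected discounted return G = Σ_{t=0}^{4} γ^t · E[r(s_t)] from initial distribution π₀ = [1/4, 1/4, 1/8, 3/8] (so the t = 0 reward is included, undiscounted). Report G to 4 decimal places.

G = 4.9352

t=0: π = [0.2500, 0.2500, 0.1250, 0.3750], E[r] = 1.2500, γ^t·E[r] = 1.250000, running G = 1.250000
t=1: π = [0.2188, 0.3281, 0.2500, 0.2031], E[r] = 1.5781, γ^t·E[r] = 1.262500, running G = 2.512500
t=2: π = [0.2422, 0.2695, 0.2500, 0.2383], E[r] = 1.5195, γ^t·E[r] = 0.972500, running G = 3.485000
t=3: π = [0.2480, 0.2783, 0.2500, 0.2236], E[r] = 1.5752, γ^t·E[r] = 0.806500, running G = 4.291500
t=4: π = [0.2495, 0.2747, 0.2500, 0.2258], E[r] = 1.5715, γ^t·E[r] = 0.643700, running G = 4.935200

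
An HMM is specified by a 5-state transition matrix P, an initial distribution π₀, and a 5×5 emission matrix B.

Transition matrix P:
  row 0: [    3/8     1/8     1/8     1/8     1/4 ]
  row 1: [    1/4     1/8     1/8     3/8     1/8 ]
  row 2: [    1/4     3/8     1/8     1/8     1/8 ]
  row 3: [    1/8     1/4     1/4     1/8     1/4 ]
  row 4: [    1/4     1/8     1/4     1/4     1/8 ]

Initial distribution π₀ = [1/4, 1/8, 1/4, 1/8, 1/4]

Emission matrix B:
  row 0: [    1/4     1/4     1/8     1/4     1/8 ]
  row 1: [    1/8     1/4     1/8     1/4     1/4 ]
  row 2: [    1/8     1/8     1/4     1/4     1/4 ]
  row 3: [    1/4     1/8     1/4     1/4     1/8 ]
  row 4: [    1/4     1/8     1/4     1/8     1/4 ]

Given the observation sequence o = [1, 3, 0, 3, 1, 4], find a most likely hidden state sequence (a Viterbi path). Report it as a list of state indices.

path = [0, 0, 0, 0, 0, 4]

t=0: δ = [6.250e-02, 3.125e-02, 3.125e-02, 1.562e-02, 3.125e-02]  (obs o_0=1)
t=1: δ = [5.859e-03, 2.930e-03, 1.953e-03, 2.930e-03, 1.953e-03]  ψ = [0, 2, 0, 1, 0]  (obs o_1=3)
t=2: δ = [5.493e-04, 9.155e-05, 9.155e-05, 2.747e-04, 3.662e-04]  ψ = [0, 0, 0, 1, 0]  (obs o_2=0)
t=3: δ = [5.150e-05, 1.717e-05, 2.289e-05, 2.289e-05, 1.717e-05]  ψ = [0, 0, 4, 4, 0]  (obs o_3=3)
t=4: δ = [4.828e-06, 2.146e-06, 8.047e-07, 8.047e-07, 1.609e-06]  ψ = [0, 2, 0, 0, 0]  (obs o_4=1)
t=5: δ = [2.263e-07, 1.509e-07, 1.509e-07, 1.006e-07, 3.017e-07]  ψ = [0, 0, 0, 1, 0]  (obs o_5=4)
backtrack: best end state = 4; path = [0, 0, 0, 0, 0, 4]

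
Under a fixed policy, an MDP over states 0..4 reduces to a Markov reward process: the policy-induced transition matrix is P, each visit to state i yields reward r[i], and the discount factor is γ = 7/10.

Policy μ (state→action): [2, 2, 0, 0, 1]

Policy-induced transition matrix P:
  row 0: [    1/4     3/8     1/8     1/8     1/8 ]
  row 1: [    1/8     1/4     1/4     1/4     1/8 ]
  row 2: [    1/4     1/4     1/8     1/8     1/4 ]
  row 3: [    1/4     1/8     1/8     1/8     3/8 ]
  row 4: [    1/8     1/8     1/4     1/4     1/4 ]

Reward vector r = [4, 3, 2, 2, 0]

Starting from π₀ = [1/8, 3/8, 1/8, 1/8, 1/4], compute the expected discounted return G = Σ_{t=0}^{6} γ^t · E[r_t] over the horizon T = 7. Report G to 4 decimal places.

t=0: π = [0.1250, 0.3750, 0.1250, 0.1250, 0.2500], E[r] = 2.1250, γ^t·E[r] = 2.125000, running G = 2.125000
t=1: π = [0.1719, 0.2188, 0.2031, 0.2031, 0.2031], E[r] = 2.1563, γ^t·E[r] = 1.509375, running G = 3.634375
t=2: π = [0.1973, 0.2207, 0.1777, 0.1777, 0.2266], E[r] = 2.1621, γ^t·E[r] = 1.059434, running G = 4.693809
t=3: π = [0.1941, 0.2241, 0.1809, 0.1809, 0.2200], E[r] = 2.1724, γ^t·E[r] = 0.745121, running G = 5.438929
t=4: π = [0.1945, 0.2242, 0.1805, 0.1805, 0.2203], E[r] = 2.1725, γ^t·E[r] = 0.521606, running G = 5.960536
t=5: π = [0.1944, 0.2242, 0.1806, 0.1806, 0.2202], E[r] = 2.1726, γ^t·E[r] = 0.365151, running G = 6.325687
t=6: π = [0.1944, 0.2242, 0.1806, 0.1806, 0.2202], E[r] = 2.1726, γ^t·E[r] = 0.255606, running G = 6.581293

G = 6.5813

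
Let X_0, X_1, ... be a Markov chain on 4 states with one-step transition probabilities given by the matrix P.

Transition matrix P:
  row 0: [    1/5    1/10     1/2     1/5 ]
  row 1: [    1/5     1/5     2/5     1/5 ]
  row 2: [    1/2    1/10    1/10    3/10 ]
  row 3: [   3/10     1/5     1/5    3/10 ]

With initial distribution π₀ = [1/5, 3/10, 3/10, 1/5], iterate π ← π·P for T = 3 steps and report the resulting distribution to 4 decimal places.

π = [0.3136, 0.1394, 0.2922, 0.2548]

t=0: π = [0.2000, 0.3000, 0.3000, 0.2000]
t=1: π = [0.3100, 0.1500, 0.2900, 0.2500]
t=2: π = [0.3120, 0.1400, 0.2940, 0.2540]
t=3: π = [0.3136, 0.1394, 0.2922, 0.2548]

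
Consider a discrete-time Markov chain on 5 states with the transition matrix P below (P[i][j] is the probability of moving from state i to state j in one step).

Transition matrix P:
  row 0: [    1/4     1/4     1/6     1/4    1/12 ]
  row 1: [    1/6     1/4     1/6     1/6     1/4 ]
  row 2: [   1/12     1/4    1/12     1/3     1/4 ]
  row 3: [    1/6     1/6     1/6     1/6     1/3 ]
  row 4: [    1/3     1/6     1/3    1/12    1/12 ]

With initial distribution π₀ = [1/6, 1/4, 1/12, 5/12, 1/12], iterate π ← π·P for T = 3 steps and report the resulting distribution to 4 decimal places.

t=0: π = [0.1667, 0.2500, 0.0833, 0.4167, 0.0833]
t=1: π = [0.1875, 0.2083, 0.1736, 0.1875, 0.2431]
t=2: π = [0.2083, 0.2141, 0.1927, 0.1910, 0.1939]
t=3: π = [0.2003, 0.2179, 0.1829, 0.2000, 0.1989]

π = [0.2003, 0.2179, 0.1829, 0.2000, 0.1989]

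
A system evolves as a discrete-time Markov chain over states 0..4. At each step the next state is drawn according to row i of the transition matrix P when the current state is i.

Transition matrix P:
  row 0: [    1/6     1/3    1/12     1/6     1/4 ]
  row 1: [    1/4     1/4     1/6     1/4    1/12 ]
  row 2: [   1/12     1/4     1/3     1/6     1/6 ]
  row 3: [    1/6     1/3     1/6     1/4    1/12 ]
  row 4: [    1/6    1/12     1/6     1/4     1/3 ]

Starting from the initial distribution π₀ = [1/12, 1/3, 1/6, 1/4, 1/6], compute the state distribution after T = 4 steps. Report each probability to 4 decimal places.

π = [0.1727, 0.2546, 0.1827, 0.2203, 0.1697]

t=0: π = [0.0833, 0.3333, 0.1667, 0.2500, 0.1667]
t=1: π = [0.1806, 0.2500, 0.1875, 0.2292, 0.1528]
t=2: π = [0.1719, 0.2587, 0.1829, 0.2193, 0.1672]
t=3: π = [0.1730, 0.2547, 0.1828, 0.2204, 0.1690]
t=4: π = [0.1727, 0.2546, 0.1827, 0.2203, 0.1697]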